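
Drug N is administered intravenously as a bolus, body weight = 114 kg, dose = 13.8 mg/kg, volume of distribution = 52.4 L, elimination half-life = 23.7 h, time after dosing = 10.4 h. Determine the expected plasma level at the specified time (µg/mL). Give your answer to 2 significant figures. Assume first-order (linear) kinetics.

Total dose = 13.8 × 114 = 1573 mg
C₀ = Dose / Vd = 1573 / 52.4 = 30.02 mg/L
k = ln2 / t½ = 0.693147 / 23.7 = 0.02925 h⁻¹
C = C₀ · e^(−k·t) = 30.02 × e^(−0.02925 × 10.4)
  = 30.02 × 0.7377 = 22.15 mg/L
(22.15 mg/L = 22.15 µg/mL)

22 µg/mL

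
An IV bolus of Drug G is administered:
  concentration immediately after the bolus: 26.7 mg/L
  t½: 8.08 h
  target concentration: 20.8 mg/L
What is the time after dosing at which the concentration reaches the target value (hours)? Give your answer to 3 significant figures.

2.91 h

k = ln2 / t½ = 0.693147 / 8.08 = 0.08579 h⁻¹
t = ln(C₀ / C) / k = ln(26.70 / 20.8) / 0.08579
  = ln(1.284) / 0.08579 = 0.2500 / 0.08579 = 2.914 h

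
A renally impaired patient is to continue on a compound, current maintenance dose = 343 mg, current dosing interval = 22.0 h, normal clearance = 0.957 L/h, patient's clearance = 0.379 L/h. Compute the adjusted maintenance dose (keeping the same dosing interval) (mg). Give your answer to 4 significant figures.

To keep the same average steady-state level, dosing rate must scale with clearance.
CL ratio = 0.379 / 0.957 = 0.3960
New dose (same interval) = 343 × 0.3960 = 135.8 mg

135.8 mg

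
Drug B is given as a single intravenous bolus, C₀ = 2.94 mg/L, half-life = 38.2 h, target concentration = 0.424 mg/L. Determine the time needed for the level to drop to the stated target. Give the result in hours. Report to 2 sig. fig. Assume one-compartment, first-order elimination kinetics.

k = ln2 / t½ = 0.693147 / 38.2 = 0.01815 h⁻¹
t = ln(C₀ / C) / k = ln(2.940 / 0.424) / 0.01815
  = ln(6.934) / 0.01815 = 1.936 / 0.01815 = 106.7 h

110 h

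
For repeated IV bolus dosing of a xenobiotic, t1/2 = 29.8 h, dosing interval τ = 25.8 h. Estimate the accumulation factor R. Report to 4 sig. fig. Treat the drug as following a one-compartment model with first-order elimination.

k = ln2 / t½ = 0.693147 / 29.8 = 0.02326 h⁻¹
e^(−kτ) = e^(−0.02326 × 25.8) = 0.5488
Accumulation ratio R = 1 / (1 − e^(−kτ)) = 1 / (1 − 0.5488) = 2.216

2.216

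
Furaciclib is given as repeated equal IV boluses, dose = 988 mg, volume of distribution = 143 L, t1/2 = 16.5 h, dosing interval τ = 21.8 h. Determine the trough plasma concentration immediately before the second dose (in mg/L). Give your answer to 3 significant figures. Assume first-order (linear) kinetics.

2.77 mg/L

C₀ per dose = Dose / Vd = 988 / 143 = 6.909 mg/L
k = ln2 / t½ = 0.693147 / 16.5 = 0.04201 h⁻¹
Fraction remaining after one interval: r = e^(−kτ) = e^(−0.04201 × 21.8) = 0.4002
Before dose 2, 1 dose has been given (aged 1τ).
C_trough = C₀ × r = 6.909 × 0.4002 = 2.765 mg/L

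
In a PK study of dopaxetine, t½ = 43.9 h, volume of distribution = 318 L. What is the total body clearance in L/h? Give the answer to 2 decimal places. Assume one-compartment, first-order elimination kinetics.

k = ln2 / t½ = 0.693147 / 43.9 = 0.01579 h⁻¹
CL = k × Vd = 0.01579 × 318 = 5.021 L/h

5.02 L/h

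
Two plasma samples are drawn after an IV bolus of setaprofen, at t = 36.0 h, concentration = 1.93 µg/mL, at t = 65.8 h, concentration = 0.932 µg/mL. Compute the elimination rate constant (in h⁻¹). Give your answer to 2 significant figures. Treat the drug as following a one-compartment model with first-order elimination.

0.024 h⁻¹

k = ln(C₁/C₂) / (t₂ − t₁) = ln(1.93/0.932) / (65.8 − 36.0)
  = 0.7279 / 29.80 = 0.02443 h⁻¹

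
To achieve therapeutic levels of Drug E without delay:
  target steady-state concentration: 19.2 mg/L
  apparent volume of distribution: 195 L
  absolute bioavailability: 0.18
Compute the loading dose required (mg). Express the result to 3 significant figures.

LD = Css × Vd / F = 19.2 × 195 / 0.18 = 20800 mg

20800 mg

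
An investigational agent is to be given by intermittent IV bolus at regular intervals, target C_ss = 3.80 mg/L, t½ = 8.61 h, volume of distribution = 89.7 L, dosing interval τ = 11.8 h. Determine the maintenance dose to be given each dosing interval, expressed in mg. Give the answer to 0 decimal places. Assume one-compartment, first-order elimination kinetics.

k = ln2 / t½ = 0.693147 / 8.61 = 0.08050 h⁻¹
CL = k × Vd = 0.08050 × 89.7 = 7.221 L/h
At steady state, Dose/τ = Css × CL.
Dose = Css × CL × τ = 3.80 × 7.221 × 11.8 = 323.8 mg

324 mg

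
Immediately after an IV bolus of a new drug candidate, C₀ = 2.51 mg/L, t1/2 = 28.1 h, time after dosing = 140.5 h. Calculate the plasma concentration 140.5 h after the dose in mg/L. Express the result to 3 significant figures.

k = ln2 / t½ = 0.693147 / 28.1 = 0.02467 h⁻¹
t / t½ = 140.5 / 28.1 = 5 half-lives
C = C₀ × (1/2)^5 = 2.510 × 0.03125 = 0.07844 mg/L

0.0784 mg/L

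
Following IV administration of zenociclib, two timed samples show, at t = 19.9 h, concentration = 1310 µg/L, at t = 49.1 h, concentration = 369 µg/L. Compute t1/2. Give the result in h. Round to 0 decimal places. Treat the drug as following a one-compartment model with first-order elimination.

16 h

k = ln(C₁/C₂) / (t₂ − t₁) = ln(1310/369) / (49.1 − 19.9)
  = 1.267 / 29.20 = 0.04339 h⁻¹
t½ = ln2 / k = 0.693147 / 0.04339 = 15.97 h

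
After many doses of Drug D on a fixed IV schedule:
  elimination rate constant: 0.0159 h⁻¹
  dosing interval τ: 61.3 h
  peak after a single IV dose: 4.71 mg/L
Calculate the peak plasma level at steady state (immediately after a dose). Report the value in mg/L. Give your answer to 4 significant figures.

e^(−kτ) = e^(−0.01590 × 61.3) = 0.3773
Accumulation ratio R = 1 / (1 − e^(−kτ)) = 1 / (1 − 0.3773) = 1.606
Steady-state peak = C₀ × R = 4.71 × 1.606 = 7.564 mg/L

7.564 mg/L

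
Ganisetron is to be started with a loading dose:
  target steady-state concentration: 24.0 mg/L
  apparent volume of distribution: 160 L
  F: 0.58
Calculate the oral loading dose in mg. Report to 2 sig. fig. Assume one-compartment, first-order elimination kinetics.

6600 mg

LD = Css × Vd / F = 24.0 × 160 / 0.58 = 6621 mg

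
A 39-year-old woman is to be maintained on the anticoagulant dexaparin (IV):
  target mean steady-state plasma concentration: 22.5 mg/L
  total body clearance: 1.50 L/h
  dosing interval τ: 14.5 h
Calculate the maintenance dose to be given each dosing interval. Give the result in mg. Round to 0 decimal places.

489 mg

At steady state, Dose/τ = Css × CL.
Dose = Css × CL × τ = 22.5 × 1.500 × 14.5 = 489.4 mg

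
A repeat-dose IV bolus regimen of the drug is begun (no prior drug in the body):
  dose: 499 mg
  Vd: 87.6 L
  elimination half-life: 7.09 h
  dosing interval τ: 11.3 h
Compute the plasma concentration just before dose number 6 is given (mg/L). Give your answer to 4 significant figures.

C₀ per dose = Dose / Vd = 499 / 87.6 = 5.696 mg/L
k = ln2 / t½ = 0.693147 / 7.09 = 0.09776 h⁻¹
Fraction remaining after one interval: r = e^(−kτ) = e^(−0.09776 × 11.3) = 0.3313
Before dose 6, 5 doses have been given (aged 1τ, 2τ, 3τ, 4τ, 5τ).
C_trough = C₀ × (r + r² + … + r^5) = C₀ × r(1−r^5)/(1−r)
        = 5.696 × 0.3313 × (1 − 0.003991) / (1 − 0.3313) = 2.811 mg/L

2.811 mg/L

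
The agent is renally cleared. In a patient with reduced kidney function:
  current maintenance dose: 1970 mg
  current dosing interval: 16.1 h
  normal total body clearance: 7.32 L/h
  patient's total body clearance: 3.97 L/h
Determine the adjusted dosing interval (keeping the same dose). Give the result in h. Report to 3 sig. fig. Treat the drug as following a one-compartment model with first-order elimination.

29.7 h

To keep the same average steady-state level, dosing rate must scale with clearance.
CL ratio = 3.97 / 7.32 = 0.5423
New interval (same dose) = 16.1 / 0.5423 = 29.69 h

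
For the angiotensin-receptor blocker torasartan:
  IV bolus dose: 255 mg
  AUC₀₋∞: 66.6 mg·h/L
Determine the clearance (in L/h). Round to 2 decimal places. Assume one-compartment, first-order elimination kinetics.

CL = Dose / AUC = 255 / 66.6 = 3.829 L/h

3.83 L/h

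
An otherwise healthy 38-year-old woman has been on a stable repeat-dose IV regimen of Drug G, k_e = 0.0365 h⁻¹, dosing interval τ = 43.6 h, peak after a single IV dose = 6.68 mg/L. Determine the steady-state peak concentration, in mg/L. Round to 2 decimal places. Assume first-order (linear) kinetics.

e^(−kτ) = e^(−0.03650 × 43.6) = 0.2036
Accumulation ratio R = 1 / (1 − e^(−kτ)) = 1 / (1 − 0.2036) = 1.256
Steady-state peak = C₀ × R = 6.68 × 1.256 = 8.390 mg/L

8.39 mg/L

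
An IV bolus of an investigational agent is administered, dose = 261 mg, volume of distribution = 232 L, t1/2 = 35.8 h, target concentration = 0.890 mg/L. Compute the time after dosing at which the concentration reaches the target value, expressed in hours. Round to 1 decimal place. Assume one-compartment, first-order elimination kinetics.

12.1 h

C₀ = Dose / Vd = 261.0 / 232 = 1.125 mg/L
k = ln2 / t½ = 0.693147 / 35.8 = 0.01936 h⁻¹
t = ln(C₀ / C) / k = ln(1.125 / 0.890) / 0.01936
  = ln(1.264) / 0.01936 = 0.2343 / 0.01936 = 12.10 h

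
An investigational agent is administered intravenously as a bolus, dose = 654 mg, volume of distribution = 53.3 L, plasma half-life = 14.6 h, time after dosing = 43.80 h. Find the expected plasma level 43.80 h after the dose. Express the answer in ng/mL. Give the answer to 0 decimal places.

1534 ng/mL

C₀ = Dose / Vd = 654.0 / 53.3 = 12.27 mg/L
k = ln2 / t½ = 0.693147 / 14.6 = 0.04748 h⁻¹
t / t½ = 43.80 / 14.6 = 3 half-lives
C = C₀ × (1/2)^3 = 12.27 × 0.1250 = 1.534 mg/L
Convert: 1.534 mg/L × 1000 = 1534 ng/mL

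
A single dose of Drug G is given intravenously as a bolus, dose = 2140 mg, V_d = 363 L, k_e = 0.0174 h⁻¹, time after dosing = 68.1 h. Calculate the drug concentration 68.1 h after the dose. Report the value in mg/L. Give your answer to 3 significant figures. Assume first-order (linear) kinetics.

1.80 mg/L

C₀ = Dose / Vd = 2140 / 363 = 5.895 mg/L
C = C₀ · e^(−k·t) = 5.895 × e^(−0.01740 × 68.1)
  = 5.895 × 0.3058 = 1.803 mg/L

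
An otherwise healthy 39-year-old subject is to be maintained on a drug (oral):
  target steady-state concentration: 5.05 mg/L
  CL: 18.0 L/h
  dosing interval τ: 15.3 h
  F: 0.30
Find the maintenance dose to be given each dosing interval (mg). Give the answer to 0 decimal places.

At steady state, F × (Dose/τ) = Css × CL.
Dose = Css × CL × τ / F = 5.05 × 18.00 × 15.3 / 0.30 = 4636 mg

4636 mg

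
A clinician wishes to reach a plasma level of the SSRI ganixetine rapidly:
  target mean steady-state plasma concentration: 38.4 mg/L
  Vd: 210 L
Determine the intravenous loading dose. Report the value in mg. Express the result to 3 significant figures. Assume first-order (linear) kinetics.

8060 mg

LD = Css × Vd = 38.4 × 210 = 8064 mg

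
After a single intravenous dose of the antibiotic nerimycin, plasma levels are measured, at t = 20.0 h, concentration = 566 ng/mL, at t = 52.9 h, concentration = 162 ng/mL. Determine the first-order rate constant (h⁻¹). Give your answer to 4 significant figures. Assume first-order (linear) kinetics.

k = ln(C₁/C₂) / (t₂ − t₁) = ln(566/162) / (52.9 − 20.0)
  = 1.251 / 32.90 = 0.03802 h⁻¹

0.03802 h⁻¹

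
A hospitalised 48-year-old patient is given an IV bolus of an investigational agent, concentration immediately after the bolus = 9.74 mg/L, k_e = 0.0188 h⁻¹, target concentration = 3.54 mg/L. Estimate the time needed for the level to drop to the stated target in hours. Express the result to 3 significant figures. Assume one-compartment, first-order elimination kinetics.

t = ln(C₀ / C) / k = ln(9.740 / 3.54) / 0.01880
  = ln(2.751) / 0.01880 = 1.012 / 0.01880 = 53.83 h

53.8 h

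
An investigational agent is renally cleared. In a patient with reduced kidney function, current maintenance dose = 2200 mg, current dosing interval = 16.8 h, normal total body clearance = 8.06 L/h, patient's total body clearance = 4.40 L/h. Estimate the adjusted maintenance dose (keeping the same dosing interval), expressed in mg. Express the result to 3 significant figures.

1200 mg

To keep the same average steady-state level, dosing rate must scale with clearance.
CL ratio = 4.40 / 8.06 = 0.5459
New dose (same interval) = 2200 × 0.5459 = 1201 mg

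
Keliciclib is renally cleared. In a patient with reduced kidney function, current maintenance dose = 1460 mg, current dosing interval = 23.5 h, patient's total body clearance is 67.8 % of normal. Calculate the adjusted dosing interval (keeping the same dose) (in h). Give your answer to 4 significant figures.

34.66 h

To keep the same average steady-state level, dosing rate must scale with clearance.
CL ratio = 67.8 / 100 = 0.6780
New interval (same dose) = 23.5 / 0.6780 = 34.66 h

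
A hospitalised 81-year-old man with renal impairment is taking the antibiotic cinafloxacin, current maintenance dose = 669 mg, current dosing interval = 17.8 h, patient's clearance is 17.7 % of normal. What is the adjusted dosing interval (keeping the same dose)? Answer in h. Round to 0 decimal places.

101 h

To keep the same average steady-state level, dosing rate must scale with clearance.
CL ratio = 17.7 / 100 = 0.1770
New interval (same dose) = 17.8 / 0.1770 = 100.6 h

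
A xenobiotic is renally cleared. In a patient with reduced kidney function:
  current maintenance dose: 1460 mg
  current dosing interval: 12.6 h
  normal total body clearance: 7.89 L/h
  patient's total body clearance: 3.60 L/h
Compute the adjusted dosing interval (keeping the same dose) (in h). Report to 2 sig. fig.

28 h

To keep the same average steady-state level, dosing rate must scale with clearance.
CL ratio = 3.60 / 7.89 = 0.4563
New interval (same dose) = 12.6 / 0.4563 = 27.61 h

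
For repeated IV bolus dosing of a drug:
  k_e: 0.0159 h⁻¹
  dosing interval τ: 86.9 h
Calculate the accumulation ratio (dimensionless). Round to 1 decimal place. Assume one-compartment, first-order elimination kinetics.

e^(−kτ) = e^(−0.01590 × 86.9) = 0.2511
Accumulation ratio R = 1 / (1 − e^(−kτ)) = 1 / (1 − 0.2511) = 1.335

1.3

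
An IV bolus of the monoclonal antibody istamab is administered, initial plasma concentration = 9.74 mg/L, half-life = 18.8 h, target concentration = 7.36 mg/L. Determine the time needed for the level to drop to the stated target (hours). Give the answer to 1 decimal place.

k = ln2 / t½ = 0.693147 / 18.8 = 0.03687 h⁻¹
t = ln(C₀ / C) / k = ln(9.740 / 7.36) / 0.03687
  = ln(1.323) / 0.03687 = 0.2799 / 0.03687 = 7.592 h

7.6 h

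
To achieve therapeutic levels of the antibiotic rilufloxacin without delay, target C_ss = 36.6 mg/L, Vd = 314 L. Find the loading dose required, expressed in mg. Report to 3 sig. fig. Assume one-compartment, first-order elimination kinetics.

LD = Css × Vd = 36.6 × 314 = 11490 mg

11500 mg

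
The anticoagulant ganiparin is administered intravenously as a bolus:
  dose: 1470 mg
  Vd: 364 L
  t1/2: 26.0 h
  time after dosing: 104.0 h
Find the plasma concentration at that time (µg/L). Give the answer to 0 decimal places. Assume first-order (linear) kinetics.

252 µg/L

C₀ = Dose / Vd = 1470 / 364 = 4.038 mg/L
k = ln2 / t½ = 0.693147 / 26.0 = 0.02666 h⁻¹
t / t½ = 104.0 / 26.0 = 4 half-lives
C = C₀ × (1/2)^4 = 4.038 × 0.06250 = 0.2524 mg/L
Convert: 0.2524 mg/L × 1000 = 252.4 µg/L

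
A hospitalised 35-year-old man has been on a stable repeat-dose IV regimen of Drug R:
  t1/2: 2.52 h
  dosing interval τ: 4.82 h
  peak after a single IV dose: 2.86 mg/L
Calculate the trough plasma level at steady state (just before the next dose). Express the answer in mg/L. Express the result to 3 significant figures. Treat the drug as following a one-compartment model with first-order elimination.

k = ln2 / t½ = 0.693147 / 2.52 = 0.2751 h⁻¹
e^(−kτ) = e^(−0.2751 × 4.82) = 0.2655
Accumulation ratio R = 1 / (1 − e^(−kτ)) = 1 / (1 − 0.2655) = 1.361
Steady-state trough = C₀ × R × e^(−kτ) = 2.86 × 1.361 × 0.2655 = 1.033 mg/L

1.03 mg/L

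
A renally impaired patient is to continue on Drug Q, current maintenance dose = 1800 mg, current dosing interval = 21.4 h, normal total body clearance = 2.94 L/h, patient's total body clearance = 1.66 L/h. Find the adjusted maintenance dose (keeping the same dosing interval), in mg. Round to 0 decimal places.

To keep the same average steady-state level, dosing rate must scale with clearance.
CL ratio = 1.66 / 2.94 = 0.5646
New dose (same interval) = 1800 × 0.5646 = 1016 mg

1016 mg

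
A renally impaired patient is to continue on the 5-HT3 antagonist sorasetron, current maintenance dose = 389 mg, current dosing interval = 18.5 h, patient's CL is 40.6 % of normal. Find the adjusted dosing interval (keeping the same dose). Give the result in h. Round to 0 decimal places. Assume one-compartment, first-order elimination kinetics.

46 h

To keep the same average steady-state level, dosing rate must scale with clearance.
CL ratio = 40.6 / 100 = 0.4060
New interval (same dose) = 18.5 / 0.4060 = 45.57 h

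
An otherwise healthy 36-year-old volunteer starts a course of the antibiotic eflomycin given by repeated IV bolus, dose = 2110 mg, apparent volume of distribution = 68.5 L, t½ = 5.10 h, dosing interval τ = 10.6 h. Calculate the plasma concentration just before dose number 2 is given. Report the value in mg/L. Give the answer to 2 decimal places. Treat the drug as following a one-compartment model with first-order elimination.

C₀ per dose = Dose / Vd = 2110 / 68.5 = 30.80 mg/L
k = ln2 / t½ = 0.693147 / 5.10 = 0.1359 h⁻¹
Fraction remaining after one interval: r = e^(−kτ) = e^(−0.1359 × 10.6) = 0.2368
Before dose 2, 1 dose has been given (aged 1τ).
C_trough = C₀ × r = 30.80 × 0.2368 = 7.293 mg/L

7.29 mg/L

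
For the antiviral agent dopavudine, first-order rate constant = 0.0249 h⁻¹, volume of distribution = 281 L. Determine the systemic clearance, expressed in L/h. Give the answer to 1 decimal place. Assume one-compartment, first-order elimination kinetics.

CL = k × Vd = 0.0249 × 281 = 6.997 L/h

7.0 L/h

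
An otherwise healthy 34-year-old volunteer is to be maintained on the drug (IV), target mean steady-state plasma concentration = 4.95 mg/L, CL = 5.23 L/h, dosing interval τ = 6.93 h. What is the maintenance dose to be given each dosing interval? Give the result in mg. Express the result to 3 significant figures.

At steady state, Dose/τ = Css × CL.
Dose = Css × CL × τ = 4.95 × 5.230 × 6.93 = 179.4 mg

179 mg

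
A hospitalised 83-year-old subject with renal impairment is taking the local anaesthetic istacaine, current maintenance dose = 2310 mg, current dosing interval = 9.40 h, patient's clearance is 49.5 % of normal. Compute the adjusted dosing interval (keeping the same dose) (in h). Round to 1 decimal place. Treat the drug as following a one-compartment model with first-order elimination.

19.0 h

To keep the same average steady-state level, dosing rate must scale with clearance.
CL ratio = 49.5 / 100 = 0.4950
New interval (same dose) = 9.40 / 0.4950 = 18.99 h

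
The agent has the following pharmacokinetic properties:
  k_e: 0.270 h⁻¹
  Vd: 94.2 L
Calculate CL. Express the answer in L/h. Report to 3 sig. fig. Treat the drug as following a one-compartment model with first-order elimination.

25.4 L/h

CL = k × Vd = 0.270 × 94.2 = 25.43 L/h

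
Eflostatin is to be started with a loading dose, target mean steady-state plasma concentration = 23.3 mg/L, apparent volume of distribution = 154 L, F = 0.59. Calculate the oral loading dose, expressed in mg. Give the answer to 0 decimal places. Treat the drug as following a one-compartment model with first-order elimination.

6082 mg

LD = Css × Vd / F = 23.3 × 154 / 0.59 = 6082 mg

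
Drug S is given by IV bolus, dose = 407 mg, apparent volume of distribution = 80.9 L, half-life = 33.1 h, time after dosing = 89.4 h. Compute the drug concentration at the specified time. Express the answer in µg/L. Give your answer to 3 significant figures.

774 µg/L

C₀ = Dose / Vd = 407.0 / 80.9 = 5.031 mg/L
k = ln2 / t½ = 0.693147 / 33.1 = 0.02094 h⁻¹
C = C₀ · e^(−k·t) = 5.031 × e^(−0.02094 × 89.4)
  = 5.031 × 0.1538 = 0.7738 mg/L
Convert: 0.7738 mg/L × 1000 = 773.8 µg/L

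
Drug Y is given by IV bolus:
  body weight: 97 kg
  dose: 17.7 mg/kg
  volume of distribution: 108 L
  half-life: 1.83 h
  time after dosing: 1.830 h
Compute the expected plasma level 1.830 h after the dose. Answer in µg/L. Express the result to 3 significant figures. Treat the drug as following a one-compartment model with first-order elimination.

Total dose = 17.7 × 97 = 1717 mg
C₀ = Dose / Vd = 1717 / 108 = 15.90 mg/L
k = ln2 / t½ = 0.693147 / 1.83 = 0.3788 h⁻¹
t / t½ = 1.830 / 1.83 = 1 half-lives
C = C₀ × (1/2)^1 = 15.90 × 0.5000 = 7.950 mg/L
Convert: 7.950 mg/L × 1000 = 7950 µg/L

7950 µg/L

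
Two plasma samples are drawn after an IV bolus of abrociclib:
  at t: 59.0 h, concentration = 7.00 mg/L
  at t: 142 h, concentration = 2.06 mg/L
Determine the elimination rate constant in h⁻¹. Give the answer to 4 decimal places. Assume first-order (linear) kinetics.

0.0147 h⁻¹

k = ln(C₁/C₂) / (t₂ − t₁) = ln(7.00/2.06) / (142 − 59.0)
  = 1.223 / 83.00 = 0.01473 h⁻¹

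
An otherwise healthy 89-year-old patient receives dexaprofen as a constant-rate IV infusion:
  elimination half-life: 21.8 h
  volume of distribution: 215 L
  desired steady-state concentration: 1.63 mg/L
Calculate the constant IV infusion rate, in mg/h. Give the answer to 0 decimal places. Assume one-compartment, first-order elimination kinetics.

11 mg/h

k = ln2 / t½ = 0.693147 / 21.8 = 0.03180 h⁻¹
CL = k × Vd = 0.03180 × 215 = 6.837 L/h
At steady state, infusion rate R₀ = Css × CL = 1.63 × 6.837 = 11.14 mg/h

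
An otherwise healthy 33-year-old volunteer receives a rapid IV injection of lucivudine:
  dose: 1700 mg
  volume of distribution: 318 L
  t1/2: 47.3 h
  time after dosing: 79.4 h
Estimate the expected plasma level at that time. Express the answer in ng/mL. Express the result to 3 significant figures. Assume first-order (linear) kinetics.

C₀ = Dose / Vd = 1700 / 318 = 5.346 mg/L
k = ln2 / t½ = 0.693147 / 47.3 = 0.01465 h⁻¹
C = C₀ · e^(−k·t) = 5.346 × e^(−0.01465 × 79.4)
  = 5.346 × 0.3125 = 1.671 mg/L
Convert: 1.671 mg/L × 1000 = 1671 ng/mL

1670 ng/mL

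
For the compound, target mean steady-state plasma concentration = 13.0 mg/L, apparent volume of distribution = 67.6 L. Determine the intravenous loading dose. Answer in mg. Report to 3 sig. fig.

LD = Css × Vd = 13.0 × 67.6 = 878.8 mg

879 mg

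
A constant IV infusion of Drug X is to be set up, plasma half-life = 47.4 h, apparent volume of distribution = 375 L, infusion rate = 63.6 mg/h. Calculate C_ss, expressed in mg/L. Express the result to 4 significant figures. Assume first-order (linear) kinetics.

k = ln2 / t½ = 0.693147 / 47.4 = 0.01462 h⁻¹
CL = k × Vd = 0.01462 × 375 = 5.483 L/h
At steady state Css = R₀ / CL = 63.6 / 5.483 = 11.60 mg/L

11.60 mg/L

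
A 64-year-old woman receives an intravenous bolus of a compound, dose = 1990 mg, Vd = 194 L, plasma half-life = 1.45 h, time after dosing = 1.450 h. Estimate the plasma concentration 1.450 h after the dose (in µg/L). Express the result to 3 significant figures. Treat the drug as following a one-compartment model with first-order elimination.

5130 µg/L

C₀ = Dose / Vd = 1990 / 194 = 10.26 mg/L
k = ln2 / t½ = 0.693147 / 1.45 = 0.4780 h⁻¹
t / t½ = 1.450 / 1.45 = 1 half-lives
C = C₀ × (1/2)^1 = 10.26 × 0.5000 = 5.130 mg/L
Convert: 5.130 mg/L × 1000 = 5130 µg/L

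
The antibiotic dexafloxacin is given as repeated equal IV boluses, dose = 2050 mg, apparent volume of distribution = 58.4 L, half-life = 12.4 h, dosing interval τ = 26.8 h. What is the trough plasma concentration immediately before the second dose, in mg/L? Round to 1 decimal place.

7.8 mg/L

C₀ per dose = Dose / Vd = 2050 / 58.4 = 35.10 mg/L
k = ln2 / t½ = 0.693147 / 12.4 = 0.05590 h⁻¹
Fraction remaining after one interval: r = e^(−kτ) = e^(−0.05590 × 26.8) = 0.2236
Before dose 2, 1 dose has been given (aged 1τ).
C_trough = C₀ × r = 35.10 × 0.2236 = 7.848 mg/L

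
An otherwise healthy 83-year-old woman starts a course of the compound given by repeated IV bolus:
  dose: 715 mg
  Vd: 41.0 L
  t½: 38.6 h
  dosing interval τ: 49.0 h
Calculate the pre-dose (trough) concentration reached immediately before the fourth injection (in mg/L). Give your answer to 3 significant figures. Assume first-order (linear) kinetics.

C₀ per dose = Dose / Vd = 715 / 41.0 = 17.44 mg/L
k = ln2 / t½ = 0.693147 / 38.6 = 0.01796 h⁻¹
Fraction remaining after one interval: r = e^(−kτ) = e^(−0.01796 × 49.0) = 0.4148
Before dose 4, 3 doses have been given (aged 1τ, 2τ, 3τ).
C_trough = C₀ × (r + r² + … + r^3) = C₀ × r(1−r^3)/(1−r)
        = 17.44 × 0.4148 × (1 − 0.07137) / (1 − 0.4148) = 11.48 mg/L

11.5 mg/L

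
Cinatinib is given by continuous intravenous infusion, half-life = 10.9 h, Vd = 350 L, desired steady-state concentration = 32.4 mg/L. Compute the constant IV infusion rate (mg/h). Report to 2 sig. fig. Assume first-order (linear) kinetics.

k = ln2 / t½ = 0.693147 / 10.9 = 0.06359 h⁻¹
CL = k × Vd = 0.06359 × 350 = 22.26 L/h
At steady state, infusion rate R₀ = Css × CL = 32.4 × 22.26 = 721.2 mg/h

720 mg/h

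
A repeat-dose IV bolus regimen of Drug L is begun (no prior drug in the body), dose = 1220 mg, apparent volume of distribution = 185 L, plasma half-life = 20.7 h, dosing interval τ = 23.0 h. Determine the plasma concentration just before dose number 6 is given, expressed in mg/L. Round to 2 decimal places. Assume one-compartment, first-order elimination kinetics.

5.56 mg/L

C₀ per dose = Dose / Vd = 1220 / 185 = 6.595 mg/L
k = ln2 / t½ = 0.693147 / 20.7 = 0.03349 h⁻¹
Fraction remaining after one interval: r = e^(−kτ) = e^(−0.03349 × 23.0) = 0.4629
Before dose 6, 5 doses have been given (aged 1τ, 2τ, 3τ, 4τ, 5τ).
C_trough = C₀ × (r + r² + … + r^5) = C₀ × r(1−r^5)/(1−r)
        = 6.595 × 0.4629 × (1 − 0.02125) / (1 − 0.4629) = 5.563 mg/L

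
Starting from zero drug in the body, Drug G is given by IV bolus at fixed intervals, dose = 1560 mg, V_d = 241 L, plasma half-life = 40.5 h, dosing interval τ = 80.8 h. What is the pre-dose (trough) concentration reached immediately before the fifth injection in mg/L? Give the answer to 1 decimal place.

2.2 mg/L

C₀ per dose = Dose / Vd = 1560 / 241 = 6.473 mg/L
k = ln2 / t½ = 0.693147 / 40.5 = 0.01711 h⁻¹
Fraction remaining after one interval: r = e^(−kτ) = e^(−0.01711 × 80.8) = 0.2510
Before dose 5, 4 doses have been given (aged 1τ, 2τ, 3τ, 4τ).
C_trough = C₀ × (r + r² + … + r^4) = C₀ × r(1−r^4)/(1−r)
        = 6.473 × 0.2510 × (1 − 0.003969) / (1 − 0.2510) = 2.161 mg/L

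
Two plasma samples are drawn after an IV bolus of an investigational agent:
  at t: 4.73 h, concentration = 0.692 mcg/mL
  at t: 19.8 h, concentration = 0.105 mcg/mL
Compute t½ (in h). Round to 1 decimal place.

k = ln(C₁/C₂) / (t₂ − t₁) = ln(0.692/0.105) / (19.8 − 4.73)
  = 1.886 / 15.07 = 0.1251 h⁻¹
t½ = ln2 / k = 0.693147 / 0.1251 = 5.541 h

5.5 h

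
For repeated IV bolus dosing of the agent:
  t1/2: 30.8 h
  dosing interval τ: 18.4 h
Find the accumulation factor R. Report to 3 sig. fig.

2.95

k = ln2 / t½ = 0.693147 / 30.8 = 0.02250 h⁻¹
e^(−kτ) = e^(−0.02250 × 18.4) = 0.6610
Accumulation ratio R = 1 / (1 − e^(−kτ)) = 1 / (1 − 0.6610) = 2.950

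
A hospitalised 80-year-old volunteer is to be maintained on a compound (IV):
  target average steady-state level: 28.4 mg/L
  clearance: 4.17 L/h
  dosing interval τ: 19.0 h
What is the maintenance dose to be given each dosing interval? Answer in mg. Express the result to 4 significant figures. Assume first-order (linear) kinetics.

2250 mg

At steady state, Dose/τ = Css × CL.
Dose = Css × CL × τ = 28.4 × 4.170 × 19.0 = 2250 mg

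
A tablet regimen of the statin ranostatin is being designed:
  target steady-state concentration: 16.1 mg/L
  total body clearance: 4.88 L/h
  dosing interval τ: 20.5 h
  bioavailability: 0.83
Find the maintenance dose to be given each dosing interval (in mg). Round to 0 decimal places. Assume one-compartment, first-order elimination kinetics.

At steady state, F × (Dose/τ) = Css × CL.
Dose = Css × CL × τ / F = 16.1 × 4.880 × 20.5 / 0.83 = 1941 mg

1941 mg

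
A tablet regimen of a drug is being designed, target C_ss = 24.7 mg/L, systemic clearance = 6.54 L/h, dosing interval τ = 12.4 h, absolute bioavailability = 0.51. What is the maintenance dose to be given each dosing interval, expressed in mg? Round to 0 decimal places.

At steady state, F × (Dose/τ) = Css × CL.
Dose = Css × CL × τ / F = 24.7 × 6.540 × 12.4 / 0.51 = 3928 mg

3928 mg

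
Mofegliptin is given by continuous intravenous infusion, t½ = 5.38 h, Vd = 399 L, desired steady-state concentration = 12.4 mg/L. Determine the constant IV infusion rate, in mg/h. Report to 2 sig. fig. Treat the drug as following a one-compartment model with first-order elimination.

640 mg/h

k = ln2 / t½ = 0.693147 / 5.38 = 0.1288 h⁻¹
CL = k × Vd = 0.1288 × 399 = 51.39 L/h
At steady state, infusion rate R₀ = Css × CL = 12.4 × 51.39 = 637.2 mg/h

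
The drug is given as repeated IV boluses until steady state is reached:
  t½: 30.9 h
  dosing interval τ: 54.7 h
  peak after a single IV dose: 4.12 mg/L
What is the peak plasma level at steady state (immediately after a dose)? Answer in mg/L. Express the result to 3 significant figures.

k = ln2 / t½ = 0.693147 / 30.9 = 0.02243 h⁻¹
e^(−kτ) = e^(−0.02243 × 54.7) = 0.2932
Accumulation ratio R = 1 / (1 − e^(−kτ)) = 1 / (1 − 0.2932) = 1.415
Steady-state peak = C₀ × R = 4.12 × 1.415 = 5.830 mg/L

5.83 mg/L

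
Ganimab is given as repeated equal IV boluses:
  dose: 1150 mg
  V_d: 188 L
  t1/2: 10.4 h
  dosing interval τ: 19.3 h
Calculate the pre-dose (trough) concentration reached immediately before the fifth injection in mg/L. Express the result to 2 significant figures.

2.3 mg/L

C₀ per dose = Dose / Vd = 1150 / 188 = 6.117 mg/L
k = ln2 / t½ = 0.693147 / 10.4 = 0.06665 h⁻¹
Fraction remaining after one interval: r = e^(−kτ) = e^(−0.06665 × 19.3) = 0.2763
Before dose 5, 4 doses have been given (aged 1τ, 2τ, 3τ, 4τ).
C_trough = C₀ × (r + r² + … + r^4) = C₀ × r(1−r^4)/(1−r)
        = 6.117 × 0.2763 × (1 − 0.005828) / (1 − 0.2763) = 2.322 mg/L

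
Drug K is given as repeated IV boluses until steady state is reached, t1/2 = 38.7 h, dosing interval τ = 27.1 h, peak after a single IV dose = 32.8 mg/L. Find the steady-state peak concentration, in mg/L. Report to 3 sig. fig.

k = ln2 / t½ = 0.693147 / 38.7 = 0.01791 h⁻¹
e^(−kτ) = e^(−0.01791 × 27.1) = 0.6155
Accumulation ratio R = 1 / (1 − e^(−kτ)) = 1 / (1 − 0.6155) = 2.601
Steady-state peak = C₀ × R = 32.8 × 2.601 = 85.31 mg/L

85.3 mg/L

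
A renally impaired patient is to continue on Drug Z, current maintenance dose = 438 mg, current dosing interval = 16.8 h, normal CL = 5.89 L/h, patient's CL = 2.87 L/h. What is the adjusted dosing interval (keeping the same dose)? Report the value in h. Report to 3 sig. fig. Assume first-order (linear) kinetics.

To keep the same average steady-state level, dosing rate must scale with clearance.
CL ratio = 2.87 / 5.89 = 0.4873
New interval (same dose) = 16.8 / 0.4873 = 34.48 h

34.5 h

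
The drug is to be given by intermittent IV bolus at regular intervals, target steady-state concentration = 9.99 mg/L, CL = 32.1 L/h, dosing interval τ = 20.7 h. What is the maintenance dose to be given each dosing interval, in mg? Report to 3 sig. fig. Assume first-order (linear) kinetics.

6640 mg

At steady state, Dose/τ = Css × CL.
Dose = Css × CL × τ = 9.99 × 32.10 × 20.7 = 6638 mg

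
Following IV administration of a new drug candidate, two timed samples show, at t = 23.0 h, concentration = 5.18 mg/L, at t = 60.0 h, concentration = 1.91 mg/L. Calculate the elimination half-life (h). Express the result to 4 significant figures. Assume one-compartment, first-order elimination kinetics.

k = ln(C₁/C₂) / (t₂ − t₁) = ln(5.18/1.91) / (60.0 − 23.0)
  = 0.9977 / 37.00 = 0.02696 h⁻¹
t½ = ln2 / k = 0.693147 / 0.02696 = 25.71 h

25.71 h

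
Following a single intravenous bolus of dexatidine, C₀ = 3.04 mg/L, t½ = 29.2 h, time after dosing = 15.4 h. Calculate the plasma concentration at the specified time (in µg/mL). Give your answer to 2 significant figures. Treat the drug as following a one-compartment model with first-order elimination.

2.1 µg/mL

k = ln2 / t½ = 0.693147 / 29.2 = 0.02374 h⁻¹
C = C₀ · e^(−k·t) = 3.040 × e^(−0.02374 × 15.4)
  = 3.040 × 0.6938 = 2.109 mg/L
(2.109 mg/L = 2.109 µg/mL)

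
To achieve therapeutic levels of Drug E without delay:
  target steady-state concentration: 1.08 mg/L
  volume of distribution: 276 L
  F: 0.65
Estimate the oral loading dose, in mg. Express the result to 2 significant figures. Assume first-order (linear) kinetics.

460 mg

LD = Css × Vd / F = 1.08 × 276 / 0.65 = 458.6 mg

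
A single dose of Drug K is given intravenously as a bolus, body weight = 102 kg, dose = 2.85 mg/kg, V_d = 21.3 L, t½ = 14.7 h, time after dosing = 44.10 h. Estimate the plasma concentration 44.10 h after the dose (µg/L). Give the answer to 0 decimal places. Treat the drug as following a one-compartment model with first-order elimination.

1706 µg/L

Total dose = 2.85 × 102 = 290.7 mg
C₀ = Dose / Vd = 290.7 / 21.3 = 13.65 mg/L
k = ln2 / t½ = 0.693147 / 14.7 = 0.04715 h⁻¹
t / t½ = 44.10 / 14.7 = 3 half-lives
C = C₀ × (1/2)^3 = 13.65 × 0.1250 = 1.706 mg/L
Convert: 1.706 mg/L × 1000 = 1706 µg/L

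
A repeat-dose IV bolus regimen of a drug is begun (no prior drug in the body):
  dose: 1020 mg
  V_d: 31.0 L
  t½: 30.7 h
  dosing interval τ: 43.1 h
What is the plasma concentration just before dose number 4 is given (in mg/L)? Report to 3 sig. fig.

18.9 mg/L

C₀ per dose = Dose / Vd = 1020 / 31.0 = 32.90 mg/L
k = ln2 / t½ = 0.693147 / 30.7 = 0.02258 h⁻¹
Fraction remaining after one interval: r = e^(−kτ) = e^(−0.02258 × 43.1) = 0.3779
Before dose 4, 3 doses have been given (aged 1τ, 2τ, 3τ).
C_trough = C₀ × (r + r² + … + r^3) = C₀ × r(1−r^3)/(1−r)
        = 32.90 × 0.3779 × (1 − 0.05397) / (1 − 0.3779) = 18.91 mg/L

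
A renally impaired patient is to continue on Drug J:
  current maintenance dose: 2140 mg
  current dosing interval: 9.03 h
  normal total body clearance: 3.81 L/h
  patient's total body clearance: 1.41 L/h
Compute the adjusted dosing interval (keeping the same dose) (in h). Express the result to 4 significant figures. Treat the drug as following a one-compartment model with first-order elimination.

24.40 h

To keep the same average steady-state level, dosing rate must scale with clearance.
CL ratio = 1.41 / 3.81 = 0.3701
New interval (same dose) = 9.03 / 0.3701 = 24.40 h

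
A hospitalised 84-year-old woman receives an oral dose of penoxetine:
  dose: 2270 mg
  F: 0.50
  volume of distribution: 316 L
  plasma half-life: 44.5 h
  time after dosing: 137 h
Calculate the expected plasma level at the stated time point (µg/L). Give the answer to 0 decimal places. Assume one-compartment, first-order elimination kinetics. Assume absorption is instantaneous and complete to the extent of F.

425 µg/L

Amount reaching circulation = F × Dose = 0.50 × 2270 = 1135 mg
C₀ = F·Dose / Vd = 1135 / 316 = 3.592 mg/L
k = ln2 / t½ = 0.693147 / 44.5 = 0.01558 h⁻¹
C = C₀ · e^(−k·t) = 3.592 × e^(−0.01558 × 137)
  = 3.592 × 0.1183 = 0.4249 mg/L
Convert: 0.4249 mg/L × 1000 = 424.9 µg/L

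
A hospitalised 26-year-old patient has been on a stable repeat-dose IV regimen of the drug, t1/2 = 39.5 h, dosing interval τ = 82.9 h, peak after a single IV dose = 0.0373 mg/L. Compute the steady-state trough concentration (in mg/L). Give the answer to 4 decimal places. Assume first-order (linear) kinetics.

k = ln2 / t½ = 0.693147 / 39.5 = 0.01755 h⁻¹
e^(−kτ) = e^(−0.01755 × 82.9) = 0.2334
Accumulation ratio R = 1 / (1 − e^(−kτ)) = 1 / (1 − 0.2334) = 1.304
Steady-state trough = C₀ × R × e^(−kτ) = 0.0373 × 1.304 × 0.2334 = 0.01135 mg/L

0.0114 mg/L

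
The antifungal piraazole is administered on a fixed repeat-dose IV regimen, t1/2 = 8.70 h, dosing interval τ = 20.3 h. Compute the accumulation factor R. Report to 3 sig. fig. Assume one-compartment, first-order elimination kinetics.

1.25

k = ln2 / t½ = 0.693147 / 8.70 = 0.07967 h⁻¹
e^(−kτ) = e^(−0.07967 × 20.3) = 0.1984
Accumulation ratio R = 1 / (1 − e^(−kτ)) = 1 / (1 − 0.1984) = 1.248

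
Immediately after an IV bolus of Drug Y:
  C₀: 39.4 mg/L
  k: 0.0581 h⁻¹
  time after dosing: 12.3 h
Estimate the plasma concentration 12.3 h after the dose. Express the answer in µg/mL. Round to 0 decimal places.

19 µg/mL

C = C₀ · e^(−k·t) = 39.40 × e^(−0.05810 × 12.3)
  = 39.40 × 0.4894 = 19.28 mg/L
(19.28 mg/L = 19.28 µg/mL)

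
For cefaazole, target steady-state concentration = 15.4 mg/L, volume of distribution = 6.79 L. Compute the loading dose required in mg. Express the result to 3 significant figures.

LD = Css × Vd = 15.4 × 6.79 = 104.6 mg

105 mg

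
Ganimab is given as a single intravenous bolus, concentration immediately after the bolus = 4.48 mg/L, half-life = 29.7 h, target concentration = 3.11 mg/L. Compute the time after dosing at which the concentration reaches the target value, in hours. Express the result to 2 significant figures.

k = ln2 / t½ = 0.693147 / 29.7 = 0.02334 h⁻¹
t = ln(C₀ / C) / k = ln(4.480 / 3.11) / 0.02334
  = ln(1.441) / 0.02334 = 0.3653 / 0.02334 = 15.65 h

16 h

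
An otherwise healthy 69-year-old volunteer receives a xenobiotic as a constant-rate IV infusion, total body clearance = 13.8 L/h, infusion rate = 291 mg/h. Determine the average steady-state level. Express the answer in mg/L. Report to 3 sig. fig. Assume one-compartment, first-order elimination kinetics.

At steady state Css = R₀ / CL = 291 / 13.80 = 21.09 mg/L

21.1 mg/L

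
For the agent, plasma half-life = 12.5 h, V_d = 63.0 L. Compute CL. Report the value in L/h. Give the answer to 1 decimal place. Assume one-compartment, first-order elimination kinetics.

k = ln2 / t½ = 0.693147 / 12.5 = 0.05545 h⁻¹
CL = k × Vd = 0.05545 × 63.0 = 3.493 L/h

3.5 L/h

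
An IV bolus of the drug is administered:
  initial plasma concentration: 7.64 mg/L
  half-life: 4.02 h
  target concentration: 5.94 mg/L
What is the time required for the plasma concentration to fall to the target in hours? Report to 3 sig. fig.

k = ln2 / t½ = 0.693147 / 4.02 = 0.1724 h⁻¹
t = ln(C₀ / C) / k = ln(7.640 / 5.94) / 0.1724
  = ln(1.286) / 0.1724 = 0.2515 / 0.1724 = 1.459 h

1.46 h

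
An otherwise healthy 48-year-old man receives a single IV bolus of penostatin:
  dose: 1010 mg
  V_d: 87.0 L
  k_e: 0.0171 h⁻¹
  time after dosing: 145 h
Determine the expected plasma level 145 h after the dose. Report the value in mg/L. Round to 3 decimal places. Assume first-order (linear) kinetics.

C₀ = Dose / Vd = 1010 / 87.0 = 11.61 mg/L
C = C₀ · e^(−k·t) = 11.61 × e^(−0.01710 × 145)
  = 11.61 × 0.08379 = 0.9728 mg/L

0.973 mg/L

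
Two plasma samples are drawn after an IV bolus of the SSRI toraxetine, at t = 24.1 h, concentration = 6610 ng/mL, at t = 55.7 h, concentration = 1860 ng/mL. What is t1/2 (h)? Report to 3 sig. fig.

17.3 h

k = ln(C₁/C₂) / (t₂ − t₁) = ln(6610/1860) / (55.7 − 24.1)
  = 1.268 / 31.60 = 0.04013 h⁻¹
t½ = ln2 / k = 0.693147 / 0.04013 = 17.27 h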